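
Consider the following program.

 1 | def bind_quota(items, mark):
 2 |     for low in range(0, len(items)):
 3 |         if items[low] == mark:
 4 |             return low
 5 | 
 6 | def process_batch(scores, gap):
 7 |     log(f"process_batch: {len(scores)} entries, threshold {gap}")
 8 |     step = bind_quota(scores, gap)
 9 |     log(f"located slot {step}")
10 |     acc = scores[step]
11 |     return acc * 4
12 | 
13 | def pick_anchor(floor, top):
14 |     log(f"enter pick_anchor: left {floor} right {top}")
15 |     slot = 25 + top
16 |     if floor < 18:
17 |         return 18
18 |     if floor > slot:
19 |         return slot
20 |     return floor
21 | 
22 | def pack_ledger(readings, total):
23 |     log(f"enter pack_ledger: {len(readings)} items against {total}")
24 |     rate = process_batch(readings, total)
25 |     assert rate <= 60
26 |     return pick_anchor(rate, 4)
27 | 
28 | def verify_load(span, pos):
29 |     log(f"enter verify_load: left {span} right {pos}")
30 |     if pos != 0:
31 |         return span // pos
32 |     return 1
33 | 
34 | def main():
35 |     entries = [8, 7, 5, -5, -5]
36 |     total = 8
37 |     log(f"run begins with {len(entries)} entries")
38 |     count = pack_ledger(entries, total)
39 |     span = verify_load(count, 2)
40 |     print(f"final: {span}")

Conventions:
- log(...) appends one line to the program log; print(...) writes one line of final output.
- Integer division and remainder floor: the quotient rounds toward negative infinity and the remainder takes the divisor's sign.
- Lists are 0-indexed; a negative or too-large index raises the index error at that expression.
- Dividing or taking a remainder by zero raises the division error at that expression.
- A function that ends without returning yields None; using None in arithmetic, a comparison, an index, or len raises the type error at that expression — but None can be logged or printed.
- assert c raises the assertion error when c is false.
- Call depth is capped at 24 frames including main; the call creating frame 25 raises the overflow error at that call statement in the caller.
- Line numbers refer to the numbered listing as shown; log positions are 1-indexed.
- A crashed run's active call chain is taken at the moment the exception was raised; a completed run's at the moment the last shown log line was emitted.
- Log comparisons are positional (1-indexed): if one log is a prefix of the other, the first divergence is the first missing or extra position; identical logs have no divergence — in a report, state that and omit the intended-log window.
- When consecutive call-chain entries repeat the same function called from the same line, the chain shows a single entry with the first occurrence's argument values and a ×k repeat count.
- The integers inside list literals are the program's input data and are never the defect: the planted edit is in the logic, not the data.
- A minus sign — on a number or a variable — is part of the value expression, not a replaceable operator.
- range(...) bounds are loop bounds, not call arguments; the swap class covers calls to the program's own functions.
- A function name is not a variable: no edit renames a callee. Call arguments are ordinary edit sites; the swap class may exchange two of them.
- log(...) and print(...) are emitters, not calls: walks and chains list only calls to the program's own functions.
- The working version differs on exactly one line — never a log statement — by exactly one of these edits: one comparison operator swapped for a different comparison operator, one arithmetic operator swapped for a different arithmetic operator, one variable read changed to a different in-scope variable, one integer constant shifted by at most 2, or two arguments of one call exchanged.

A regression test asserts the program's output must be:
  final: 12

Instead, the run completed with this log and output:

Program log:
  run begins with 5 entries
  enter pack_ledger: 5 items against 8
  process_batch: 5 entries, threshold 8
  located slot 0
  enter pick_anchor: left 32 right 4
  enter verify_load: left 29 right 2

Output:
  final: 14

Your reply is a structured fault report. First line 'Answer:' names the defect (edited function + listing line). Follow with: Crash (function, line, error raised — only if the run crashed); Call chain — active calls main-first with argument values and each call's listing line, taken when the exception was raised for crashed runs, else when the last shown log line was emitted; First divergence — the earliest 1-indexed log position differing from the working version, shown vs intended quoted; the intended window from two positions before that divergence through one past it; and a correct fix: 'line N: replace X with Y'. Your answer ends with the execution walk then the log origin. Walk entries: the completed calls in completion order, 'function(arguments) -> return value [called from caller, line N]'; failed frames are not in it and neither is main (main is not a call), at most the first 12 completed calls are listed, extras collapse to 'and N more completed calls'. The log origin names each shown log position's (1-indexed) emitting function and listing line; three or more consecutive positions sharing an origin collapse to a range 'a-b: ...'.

Answer: the defect is in process_batch at line 11.
Core observation: The log first diverges at position 5: the faulty run prints 'enter pick_anchor: left 32 right 4' where the working version prints 'enter pick_anchor: left 24 right 4'.
Call chain: main -> verify_load(29, 2) (called at line 39).
First divergence: at position 5 the run shows 'enter pick_anchor: left 32 right 4' where the working version logs 'enter pick_anchor: left 24 right 4'.
Intended log window:
  3: process_batch: 5 entries, threshold 8
  4: located slot 0
  5: enter pick_anchor: left 24 right 4
  6: enter verify_load: left 24 right 2
Execution walk:
  bind_quota([8, 7, 5, -5, -5], 8) -> 0  [called from process_batch, line 8]
  process_batch([8, 7, 5, -5, -5], 8) -> 32  [called from pack_ledger, line 24]
  pick_anchor(32, 4) -> 29  [called from pack_ledger, line 26]
  pack_ledger([8, 7, 5, -5, -5], 8) -> 29  [called from main, line 38]
  verify_load(29, 2) -> 14  [called from main, line 39]
Origin of each log line:
  1: emitted by main (line 37)
  2: emitted by pack_ledger (line 23)
  3: emitted by process_batch (line 7)
  4: emitted by process_batch (line 9)
  5: emitted by pick_anchor (line 14)
  6: emitted by verify_load (line 29)
A correct fix: line 11: replace `4` with `3`.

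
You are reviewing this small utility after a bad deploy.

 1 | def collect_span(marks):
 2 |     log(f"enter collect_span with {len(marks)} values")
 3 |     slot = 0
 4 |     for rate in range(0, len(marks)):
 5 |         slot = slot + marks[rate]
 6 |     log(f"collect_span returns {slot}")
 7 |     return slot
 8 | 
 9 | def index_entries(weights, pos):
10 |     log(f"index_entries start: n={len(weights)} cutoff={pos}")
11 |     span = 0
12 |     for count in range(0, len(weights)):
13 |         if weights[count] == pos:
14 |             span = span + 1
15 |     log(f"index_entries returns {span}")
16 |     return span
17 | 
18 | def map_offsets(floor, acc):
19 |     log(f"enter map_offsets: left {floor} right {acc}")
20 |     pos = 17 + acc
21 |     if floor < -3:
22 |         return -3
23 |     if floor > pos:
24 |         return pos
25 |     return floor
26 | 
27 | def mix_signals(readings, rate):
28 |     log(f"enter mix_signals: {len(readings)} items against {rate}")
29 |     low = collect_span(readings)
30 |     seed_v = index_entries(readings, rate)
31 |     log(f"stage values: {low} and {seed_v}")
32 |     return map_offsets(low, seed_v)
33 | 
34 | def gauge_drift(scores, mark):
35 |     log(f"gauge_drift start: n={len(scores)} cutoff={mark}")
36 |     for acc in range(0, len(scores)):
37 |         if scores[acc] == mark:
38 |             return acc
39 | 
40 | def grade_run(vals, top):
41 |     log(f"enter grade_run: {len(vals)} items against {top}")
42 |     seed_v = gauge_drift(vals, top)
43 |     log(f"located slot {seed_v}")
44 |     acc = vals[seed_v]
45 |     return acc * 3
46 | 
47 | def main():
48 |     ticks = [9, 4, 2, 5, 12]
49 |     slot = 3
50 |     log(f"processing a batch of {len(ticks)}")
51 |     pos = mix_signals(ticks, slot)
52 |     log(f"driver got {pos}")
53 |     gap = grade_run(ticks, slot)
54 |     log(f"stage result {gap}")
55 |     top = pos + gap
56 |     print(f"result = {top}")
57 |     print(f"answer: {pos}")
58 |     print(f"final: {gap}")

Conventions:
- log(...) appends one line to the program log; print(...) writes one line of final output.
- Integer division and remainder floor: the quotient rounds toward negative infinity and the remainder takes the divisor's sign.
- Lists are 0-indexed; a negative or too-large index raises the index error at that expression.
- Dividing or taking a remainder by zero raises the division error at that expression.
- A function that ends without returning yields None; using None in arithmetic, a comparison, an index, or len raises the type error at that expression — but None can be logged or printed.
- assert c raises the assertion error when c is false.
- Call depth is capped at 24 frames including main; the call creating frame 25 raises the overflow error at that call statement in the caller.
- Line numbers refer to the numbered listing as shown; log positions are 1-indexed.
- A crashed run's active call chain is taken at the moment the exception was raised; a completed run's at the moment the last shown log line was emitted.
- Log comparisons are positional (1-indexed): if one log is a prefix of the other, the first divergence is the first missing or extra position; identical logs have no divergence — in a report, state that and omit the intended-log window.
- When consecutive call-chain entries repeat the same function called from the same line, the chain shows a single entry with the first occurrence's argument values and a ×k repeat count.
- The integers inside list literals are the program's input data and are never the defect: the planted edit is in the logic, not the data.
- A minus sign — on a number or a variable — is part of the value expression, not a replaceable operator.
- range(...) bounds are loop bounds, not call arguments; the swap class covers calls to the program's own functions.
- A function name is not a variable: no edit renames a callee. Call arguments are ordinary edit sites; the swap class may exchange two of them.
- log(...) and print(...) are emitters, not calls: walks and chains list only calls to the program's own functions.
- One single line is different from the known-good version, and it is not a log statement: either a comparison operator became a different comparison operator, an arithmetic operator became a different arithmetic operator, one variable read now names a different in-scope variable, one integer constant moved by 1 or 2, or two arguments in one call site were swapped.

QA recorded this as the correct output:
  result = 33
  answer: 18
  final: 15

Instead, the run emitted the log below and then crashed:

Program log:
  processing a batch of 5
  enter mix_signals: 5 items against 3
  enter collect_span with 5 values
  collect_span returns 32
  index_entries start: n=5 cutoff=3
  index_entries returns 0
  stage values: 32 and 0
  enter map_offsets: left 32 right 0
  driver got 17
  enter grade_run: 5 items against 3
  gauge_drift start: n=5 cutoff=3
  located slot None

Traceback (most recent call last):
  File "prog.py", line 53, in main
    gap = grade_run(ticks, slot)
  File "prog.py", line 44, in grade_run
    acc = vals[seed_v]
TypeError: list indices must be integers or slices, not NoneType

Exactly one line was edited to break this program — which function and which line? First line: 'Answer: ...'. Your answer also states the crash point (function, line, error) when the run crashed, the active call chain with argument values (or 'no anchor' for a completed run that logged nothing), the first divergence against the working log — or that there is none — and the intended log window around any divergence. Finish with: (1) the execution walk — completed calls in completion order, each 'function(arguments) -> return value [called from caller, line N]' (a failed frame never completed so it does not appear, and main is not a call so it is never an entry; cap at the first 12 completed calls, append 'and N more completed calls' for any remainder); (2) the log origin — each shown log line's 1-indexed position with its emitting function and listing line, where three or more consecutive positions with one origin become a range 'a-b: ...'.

Answer: the defect is in main at line 49.
Key fact: Log line 2 is where behavior first shows: 'enter mix_signals: 5 items against 3' appears instead of 'enter mix_signals: 5 items against 5'.
Crash: grade_run, line 44, TypeError.
Call chain: main -> grade_run([9, 4, 2, 5, 12], 3) (called at line 53).
First divergence: position 2 — shown 'enter mix_signals: 5 items against 3', intended 'enter mix_signals: 5 items against 5'.
Intended log window:
  1: processing a batch of 5
  2: enter mix_signals: 5 items against 5
  3: enter collect_span with 5 values
Execution walk:
  collect_span([9, 4, 2, 5, 12]) -> 32  [called from mix_signals, line 29]
  index_entries([9, 4, 2, 5, 12], 3) -> 0  [called from mix_signals, line 30]
  map_offsets(32, 0) -> 17  [called from mix_signals, line 32]
  mix_signals([9, 4, 2, 5, 12], 3) -> 17  [called from main, line 51]
  gauge_drift([9, 4, 2, 5, 12], 3) -> None  [called from grade_run, line 42]
Origin of each log line:
  1: emitted by main (line 50)
  2: emitted by mix_signals (line 28)
  3: emitted by collect_span (line 2)
  4: emitted by collect_span (line 6)
  5: emitted by index_entries (line 10)
  6: emitted by index_entries (line 15)
  7: emitted by mix_signals (line 31)
  8: emitted by map_offsets (line 19)
  9: emitted by main (line 52)
  10: emitted by grade_run (line 41)
  11: emitted by gauge_drift (line 35)
  12: emitted by grade_run (line 43)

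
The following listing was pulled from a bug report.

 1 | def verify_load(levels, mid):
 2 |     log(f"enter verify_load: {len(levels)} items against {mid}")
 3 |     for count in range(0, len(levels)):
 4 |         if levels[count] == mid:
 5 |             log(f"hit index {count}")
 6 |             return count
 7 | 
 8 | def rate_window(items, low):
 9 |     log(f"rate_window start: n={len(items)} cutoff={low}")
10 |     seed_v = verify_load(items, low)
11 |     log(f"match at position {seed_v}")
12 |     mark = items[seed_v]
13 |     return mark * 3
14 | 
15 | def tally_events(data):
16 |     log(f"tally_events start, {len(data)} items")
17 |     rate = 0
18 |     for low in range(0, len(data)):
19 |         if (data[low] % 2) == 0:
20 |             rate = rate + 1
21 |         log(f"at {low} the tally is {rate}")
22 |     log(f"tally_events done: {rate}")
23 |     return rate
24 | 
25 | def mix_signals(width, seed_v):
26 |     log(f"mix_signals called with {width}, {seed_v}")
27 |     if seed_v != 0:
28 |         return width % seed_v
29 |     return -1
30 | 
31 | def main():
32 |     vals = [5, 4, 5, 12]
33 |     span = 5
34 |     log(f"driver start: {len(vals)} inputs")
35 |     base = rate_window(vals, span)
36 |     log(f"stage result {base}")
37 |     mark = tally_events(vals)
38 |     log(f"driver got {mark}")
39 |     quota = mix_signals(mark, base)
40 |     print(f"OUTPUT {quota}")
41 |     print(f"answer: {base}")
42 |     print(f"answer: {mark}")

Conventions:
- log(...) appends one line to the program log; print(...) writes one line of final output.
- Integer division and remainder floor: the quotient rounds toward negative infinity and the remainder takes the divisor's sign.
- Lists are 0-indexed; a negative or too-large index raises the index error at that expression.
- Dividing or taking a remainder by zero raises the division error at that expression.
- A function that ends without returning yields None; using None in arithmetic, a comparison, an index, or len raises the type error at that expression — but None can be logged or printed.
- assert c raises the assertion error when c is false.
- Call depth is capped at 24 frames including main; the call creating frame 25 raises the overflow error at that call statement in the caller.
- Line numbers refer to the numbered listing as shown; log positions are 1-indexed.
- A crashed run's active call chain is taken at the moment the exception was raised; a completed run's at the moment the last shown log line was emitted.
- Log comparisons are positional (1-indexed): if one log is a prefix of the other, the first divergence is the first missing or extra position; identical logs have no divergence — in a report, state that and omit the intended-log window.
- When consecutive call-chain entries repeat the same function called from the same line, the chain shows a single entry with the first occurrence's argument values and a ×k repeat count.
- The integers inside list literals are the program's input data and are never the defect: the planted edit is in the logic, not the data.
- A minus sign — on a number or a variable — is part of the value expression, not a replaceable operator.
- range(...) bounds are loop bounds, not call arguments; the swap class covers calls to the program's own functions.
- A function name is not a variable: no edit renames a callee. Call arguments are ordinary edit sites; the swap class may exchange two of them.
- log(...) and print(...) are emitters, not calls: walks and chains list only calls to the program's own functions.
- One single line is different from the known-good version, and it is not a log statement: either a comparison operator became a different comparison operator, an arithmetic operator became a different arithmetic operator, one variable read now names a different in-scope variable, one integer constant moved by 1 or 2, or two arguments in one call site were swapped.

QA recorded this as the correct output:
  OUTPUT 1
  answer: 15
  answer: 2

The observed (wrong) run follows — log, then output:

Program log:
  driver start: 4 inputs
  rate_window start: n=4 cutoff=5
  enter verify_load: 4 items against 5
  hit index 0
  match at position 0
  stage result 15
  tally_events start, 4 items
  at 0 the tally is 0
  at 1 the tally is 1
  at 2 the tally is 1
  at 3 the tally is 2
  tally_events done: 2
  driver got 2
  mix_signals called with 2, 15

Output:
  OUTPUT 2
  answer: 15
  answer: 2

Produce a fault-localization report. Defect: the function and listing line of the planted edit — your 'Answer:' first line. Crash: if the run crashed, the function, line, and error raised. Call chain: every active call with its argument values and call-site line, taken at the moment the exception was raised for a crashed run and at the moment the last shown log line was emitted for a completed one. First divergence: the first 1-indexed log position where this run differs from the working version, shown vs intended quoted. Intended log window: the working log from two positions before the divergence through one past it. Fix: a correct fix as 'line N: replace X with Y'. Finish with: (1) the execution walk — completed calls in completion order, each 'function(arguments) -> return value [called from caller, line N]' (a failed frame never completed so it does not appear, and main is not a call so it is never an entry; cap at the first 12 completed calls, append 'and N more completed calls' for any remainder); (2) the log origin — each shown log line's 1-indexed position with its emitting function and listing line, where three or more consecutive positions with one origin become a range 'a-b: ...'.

Answer: the defect is in main at line 39.
Key fact: Log line 14 is where behavior first shows: 'mix_signals called with 2, 15' appears instead of 'mix_signals called with 15, 2'.
Call chain: main -> mix_signals(2, 15) (called at line 39).
First divergence: position 14; shown 'mix_signals called with 2, 15' vs intended 'mix_signals called with 15, 2'.
Intended log window:
  12: tally_events done: 2
  13: driver got 2
  14: mix_signals called with 15, 2
Execution walk:
  verify_load([5, 4, 5, 12], 5) -> 0  [called from rate_window, line 10]
  rate_window([5, 4, 5, 12], 5) -> 15  [called from main, line 35]
  tally_events([5, 4, 5, 12]) -> 2  [called from main, line 37]
  mix_signals(2, 15) -> 2  [called from main, line 39]
Log line origins:
  1: logged in main at line 34
  2: logged in rate_window at line 9
  3: logged in verify_load at line 2
  4: logged in verify_load at line 5
  5: logged in rate_window at line 11
  6: logged in main at line 36
  7: logged in tally_events at line 16
  8-11: logged in tally_events at line 21
  12: logged in tally_events at line 22
  13: logged in main at line 38
  14: logged in mix_signals at line 26
A correct fix: line 39: replace `mix_signals(mark, base)` with `mix_signals(base, mark)`.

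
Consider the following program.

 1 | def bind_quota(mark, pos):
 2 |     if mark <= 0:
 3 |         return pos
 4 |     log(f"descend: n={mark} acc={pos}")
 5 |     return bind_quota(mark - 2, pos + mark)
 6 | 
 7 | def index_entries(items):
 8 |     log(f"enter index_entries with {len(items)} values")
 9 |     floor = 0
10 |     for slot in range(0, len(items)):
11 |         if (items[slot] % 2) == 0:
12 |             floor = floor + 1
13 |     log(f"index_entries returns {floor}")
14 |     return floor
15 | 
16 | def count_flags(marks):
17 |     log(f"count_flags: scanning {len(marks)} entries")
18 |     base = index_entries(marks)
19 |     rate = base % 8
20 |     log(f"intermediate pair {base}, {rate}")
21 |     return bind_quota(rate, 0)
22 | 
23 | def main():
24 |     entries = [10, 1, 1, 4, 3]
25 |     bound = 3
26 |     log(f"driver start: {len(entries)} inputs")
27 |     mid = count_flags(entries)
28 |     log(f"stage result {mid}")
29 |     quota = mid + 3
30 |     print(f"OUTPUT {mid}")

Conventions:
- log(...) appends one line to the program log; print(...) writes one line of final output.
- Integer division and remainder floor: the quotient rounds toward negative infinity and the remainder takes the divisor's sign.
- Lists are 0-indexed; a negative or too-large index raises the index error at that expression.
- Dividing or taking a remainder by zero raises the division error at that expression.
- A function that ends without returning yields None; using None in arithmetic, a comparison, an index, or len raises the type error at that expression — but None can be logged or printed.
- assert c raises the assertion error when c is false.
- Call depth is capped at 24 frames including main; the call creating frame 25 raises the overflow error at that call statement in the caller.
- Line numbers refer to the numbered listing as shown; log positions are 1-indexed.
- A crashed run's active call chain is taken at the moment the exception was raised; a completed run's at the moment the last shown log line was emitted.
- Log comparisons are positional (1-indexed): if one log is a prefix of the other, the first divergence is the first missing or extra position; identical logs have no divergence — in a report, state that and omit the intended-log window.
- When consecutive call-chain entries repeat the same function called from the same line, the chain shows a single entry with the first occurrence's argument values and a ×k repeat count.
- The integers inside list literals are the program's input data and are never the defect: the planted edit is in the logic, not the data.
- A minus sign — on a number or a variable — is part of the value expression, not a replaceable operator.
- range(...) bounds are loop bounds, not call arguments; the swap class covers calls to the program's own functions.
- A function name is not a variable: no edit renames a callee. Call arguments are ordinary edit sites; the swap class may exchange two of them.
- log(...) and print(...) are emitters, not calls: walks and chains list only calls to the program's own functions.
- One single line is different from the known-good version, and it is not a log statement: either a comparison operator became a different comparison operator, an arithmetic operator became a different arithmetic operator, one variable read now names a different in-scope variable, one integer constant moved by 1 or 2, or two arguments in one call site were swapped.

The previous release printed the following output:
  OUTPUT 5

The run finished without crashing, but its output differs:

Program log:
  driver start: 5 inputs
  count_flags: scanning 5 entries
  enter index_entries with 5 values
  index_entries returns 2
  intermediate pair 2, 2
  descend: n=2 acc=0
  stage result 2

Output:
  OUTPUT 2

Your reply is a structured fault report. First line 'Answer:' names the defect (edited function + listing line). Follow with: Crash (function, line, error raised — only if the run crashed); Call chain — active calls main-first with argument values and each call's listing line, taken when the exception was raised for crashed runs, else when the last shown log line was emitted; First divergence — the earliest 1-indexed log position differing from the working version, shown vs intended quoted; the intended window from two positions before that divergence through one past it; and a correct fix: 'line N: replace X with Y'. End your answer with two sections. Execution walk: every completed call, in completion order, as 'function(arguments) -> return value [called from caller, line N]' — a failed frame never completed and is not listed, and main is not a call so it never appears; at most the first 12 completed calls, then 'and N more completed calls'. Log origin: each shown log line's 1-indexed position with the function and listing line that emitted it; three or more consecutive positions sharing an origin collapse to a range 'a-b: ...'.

Answer: the defect is in main at line 30.
Core observation: Every logged value matches the working version; the printed result is what differs.
Call chain: main.
First divergence: none — the logs agree in full.
Execution walk:
  index_entries([10, 1, 1, 4, 3]) -> 2  [called from count_flags, line 18]
  bind_quota(0, 2) -> 2  [called from bind_quota, line 5]
  bind_quota(2, 0) -> 2  [called from count_flags, line 21]
  count_flags([10, 1, 1, 4, 3]) -> 2  [called from main, line 27]
Log line origins:
  1: from main, line 26
  2: from count_flags, line 17
  3: from index_entries, line 8
  4: from index_entries, line 13
  5: from count_flags, line 20
  6: from bind_quota, line 4
  7: from main, line 28
A correct fix: line 30: replace `mid` with `quota`.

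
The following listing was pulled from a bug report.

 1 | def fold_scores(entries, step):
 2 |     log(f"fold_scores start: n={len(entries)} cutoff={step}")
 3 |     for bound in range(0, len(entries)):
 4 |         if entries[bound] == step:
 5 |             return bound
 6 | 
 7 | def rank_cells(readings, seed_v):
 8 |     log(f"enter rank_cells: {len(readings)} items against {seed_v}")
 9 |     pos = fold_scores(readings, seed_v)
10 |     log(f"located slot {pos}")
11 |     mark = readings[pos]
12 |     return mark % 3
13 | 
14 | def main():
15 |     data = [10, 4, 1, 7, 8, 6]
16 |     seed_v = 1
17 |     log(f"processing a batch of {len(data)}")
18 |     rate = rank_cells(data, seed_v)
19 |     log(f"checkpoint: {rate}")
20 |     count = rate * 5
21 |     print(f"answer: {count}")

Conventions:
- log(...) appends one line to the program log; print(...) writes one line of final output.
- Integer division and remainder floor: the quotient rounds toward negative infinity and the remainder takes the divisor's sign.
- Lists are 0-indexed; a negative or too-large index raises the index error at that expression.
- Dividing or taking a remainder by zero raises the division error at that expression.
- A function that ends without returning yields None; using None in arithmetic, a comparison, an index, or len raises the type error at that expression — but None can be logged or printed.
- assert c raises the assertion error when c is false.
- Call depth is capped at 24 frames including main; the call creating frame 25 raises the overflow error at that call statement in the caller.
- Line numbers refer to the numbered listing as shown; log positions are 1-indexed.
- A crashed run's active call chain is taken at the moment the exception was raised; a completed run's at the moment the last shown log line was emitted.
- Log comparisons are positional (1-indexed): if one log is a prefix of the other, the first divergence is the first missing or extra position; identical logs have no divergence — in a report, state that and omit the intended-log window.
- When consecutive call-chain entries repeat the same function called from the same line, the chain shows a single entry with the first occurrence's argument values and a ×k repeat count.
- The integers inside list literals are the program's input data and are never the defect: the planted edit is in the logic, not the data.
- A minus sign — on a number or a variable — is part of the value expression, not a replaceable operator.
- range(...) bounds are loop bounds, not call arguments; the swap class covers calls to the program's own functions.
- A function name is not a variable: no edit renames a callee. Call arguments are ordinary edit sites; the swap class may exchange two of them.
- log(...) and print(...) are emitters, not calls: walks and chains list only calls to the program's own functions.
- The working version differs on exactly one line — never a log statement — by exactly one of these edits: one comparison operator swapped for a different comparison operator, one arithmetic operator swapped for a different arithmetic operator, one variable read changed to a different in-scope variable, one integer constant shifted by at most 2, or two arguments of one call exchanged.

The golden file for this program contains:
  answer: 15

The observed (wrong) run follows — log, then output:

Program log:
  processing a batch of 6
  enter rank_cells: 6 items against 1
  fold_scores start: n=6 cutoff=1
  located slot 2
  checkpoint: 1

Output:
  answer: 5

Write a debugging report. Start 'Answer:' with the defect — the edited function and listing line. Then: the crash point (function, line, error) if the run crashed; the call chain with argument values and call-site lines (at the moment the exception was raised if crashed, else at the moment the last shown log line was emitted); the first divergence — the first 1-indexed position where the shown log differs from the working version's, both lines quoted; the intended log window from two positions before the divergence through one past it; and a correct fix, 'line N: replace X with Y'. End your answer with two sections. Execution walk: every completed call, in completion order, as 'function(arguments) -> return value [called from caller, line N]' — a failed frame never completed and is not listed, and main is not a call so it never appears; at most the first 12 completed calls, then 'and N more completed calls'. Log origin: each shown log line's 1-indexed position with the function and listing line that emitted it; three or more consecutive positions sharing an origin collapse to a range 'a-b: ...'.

Answer: the defect is in rank_cells at line 12.
Key observation: The log first diverges at position 5: the faulty run prints 'checkpoint: 1' where the working version prints 'checkpoint: 3'.
Call chain: main.
First divergence: position 5 — shown 'checkpoint: 1', intended 'checkpoint: 3'.
Intended log window:
  3: fold_scores start: n=6 cutoff=1
  4: located slot 2
  5: checkpoint: 3
Execution walk:
  fold_scores([10, 4, 1, 7, 8, 6], 1) -> 2  [called from rank_cells, line 9]
  rank_cells([10, 4, 1, 7, 8, 6], 1) -> 1  [called from main, line 18]
Log origin:
  1: from main, line 17
  2: from rank_cells, line 8
  3: from fold_scores, line 2
  4: from rank_cells, line 10
  5: from main, line 19
A correct fix: line 12: replace `%` with `*`.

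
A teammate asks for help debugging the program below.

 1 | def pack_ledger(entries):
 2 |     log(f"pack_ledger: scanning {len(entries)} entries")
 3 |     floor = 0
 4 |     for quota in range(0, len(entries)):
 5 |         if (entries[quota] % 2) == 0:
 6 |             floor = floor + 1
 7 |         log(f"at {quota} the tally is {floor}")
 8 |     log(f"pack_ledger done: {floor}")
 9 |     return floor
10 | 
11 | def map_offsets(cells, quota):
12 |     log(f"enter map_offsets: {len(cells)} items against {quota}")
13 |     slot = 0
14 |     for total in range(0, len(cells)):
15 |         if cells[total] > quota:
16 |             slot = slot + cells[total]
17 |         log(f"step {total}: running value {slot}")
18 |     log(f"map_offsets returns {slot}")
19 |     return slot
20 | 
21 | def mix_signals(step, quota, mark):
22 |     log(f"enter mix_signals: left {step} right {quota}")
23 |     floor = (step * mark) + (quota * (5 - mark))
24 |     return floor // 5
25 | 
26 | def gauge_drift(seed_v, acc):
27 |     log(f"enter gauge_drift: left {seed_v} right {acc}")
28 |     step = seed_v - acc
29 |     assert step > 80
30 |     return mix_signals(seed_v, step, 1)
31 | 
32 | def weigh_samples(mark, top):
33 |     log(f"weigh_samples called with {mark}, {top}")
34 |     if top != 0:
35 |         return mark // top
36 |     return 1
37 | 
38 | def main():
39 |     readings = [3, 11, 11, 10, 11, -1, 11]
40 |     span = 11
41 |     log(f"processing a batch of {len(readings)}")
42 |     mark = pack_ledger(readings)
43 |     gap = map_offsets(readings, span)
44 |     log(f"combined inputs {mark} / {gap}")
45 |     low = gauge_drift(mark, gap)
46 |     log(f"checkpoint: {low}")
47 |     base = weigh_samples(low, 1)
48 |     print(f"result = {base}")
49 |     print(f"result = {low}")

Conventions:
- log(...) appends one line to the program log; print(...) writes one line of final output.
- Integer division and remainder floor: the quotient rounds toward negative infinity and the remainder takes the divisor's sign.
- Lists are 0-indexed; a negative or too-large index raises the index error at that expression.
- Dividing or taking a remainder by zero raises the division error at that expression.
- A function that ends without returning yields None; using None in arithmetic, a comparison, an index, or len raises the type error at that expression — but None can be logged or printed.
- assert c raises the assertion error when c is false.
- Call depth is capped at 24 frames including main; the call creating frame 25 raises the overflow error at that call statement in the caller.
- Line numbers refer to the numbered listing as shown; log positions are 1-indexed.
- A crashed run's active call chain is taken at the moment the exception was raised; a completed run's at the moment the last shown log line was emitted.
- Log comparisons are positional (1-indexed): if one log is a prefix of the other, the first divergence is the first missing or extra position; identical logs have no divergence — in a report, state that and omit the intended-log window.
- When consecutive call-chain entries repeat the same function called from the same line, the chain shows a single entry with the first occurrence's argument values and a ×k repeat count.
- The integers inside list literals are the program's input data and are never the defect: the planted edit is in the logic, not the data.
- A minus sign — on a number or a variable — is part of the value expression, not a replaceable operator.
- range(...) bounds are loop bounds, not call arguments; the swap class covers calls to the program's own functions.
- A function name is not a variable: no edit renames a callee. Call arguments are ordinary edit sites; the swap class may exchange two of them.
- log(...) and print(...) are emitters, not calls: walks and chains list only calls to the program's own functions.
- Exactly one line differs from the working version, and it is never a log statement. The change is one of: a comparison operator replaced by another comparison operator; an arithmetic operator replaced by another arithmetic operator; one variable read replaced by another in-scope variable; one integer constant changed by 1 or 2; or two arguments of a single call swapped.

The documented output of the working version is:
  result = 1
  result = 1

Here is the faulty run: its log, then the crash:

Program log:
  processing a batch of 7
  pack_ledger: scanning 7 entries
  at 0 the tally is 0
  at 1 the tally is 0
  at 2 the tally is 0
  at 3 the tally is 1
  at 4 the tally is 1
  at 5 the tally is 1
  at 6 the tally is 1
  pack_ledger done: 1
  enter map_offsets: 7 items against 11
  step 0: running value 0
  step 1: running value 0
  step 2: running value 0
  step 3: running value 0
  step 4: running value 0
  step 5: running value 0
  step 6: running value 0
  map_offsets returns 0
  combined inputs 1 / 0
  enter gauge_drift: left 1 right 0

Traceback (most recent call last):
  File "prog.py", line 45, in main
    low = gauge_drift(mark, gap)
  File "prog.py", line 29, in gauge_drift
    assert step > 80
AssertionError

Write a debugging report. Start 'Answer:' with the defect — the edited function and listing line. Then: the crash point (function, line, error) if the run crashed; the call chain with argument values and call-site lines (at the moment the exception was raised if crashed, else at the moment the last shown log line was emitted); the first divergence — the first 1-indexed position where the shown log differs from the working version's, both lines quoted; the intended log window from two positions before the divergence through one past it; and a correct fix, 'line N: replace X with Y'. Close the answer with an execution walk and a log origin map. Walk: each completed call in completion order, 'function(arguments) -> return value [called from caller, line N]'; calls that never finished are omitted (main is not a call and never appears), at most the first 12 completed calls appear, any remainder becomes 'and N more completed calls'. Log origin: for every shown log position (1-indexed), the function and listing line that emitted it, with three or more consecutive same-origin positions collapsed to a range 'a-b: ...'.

Answer: the defect is in gauge_drift at line 29.
Key observation: The shown log is a 21-line prefix of the intended one, whose next entry is 'enter mix_signals: left 1 right 1'.
Crash: gauge_drift, line 29, AssertionError.
Call chain: main -> gauge_drift(1, 0) (called at line 45).
First divergence: position 22 (shown log ended at 21 lines; the working version continues: 'enter mix_signals: left 1 right 1').
Intended log window:
  20: combined inputs 1 / 0
  21: enter gauge_drift: left 1 right 0
  22: enter mix_signals: left 1 right 1
  23: checkpoint: 1
Execution walk:
  pack_ledger([3, 11, 11, 10, 11, -1, 11]) -> 1  [called from main, line 42]
  map_offsets([3, 11, 11, 10, 11, -1, 11], 11) -> 0  [called from main, line 43]
Log line origins:
  1: logged in main at line 41
  2: logged in pack_ledger at line 2
  3-9: logged in pack_ledger at line 7
  10: logged in pack_ledger at line 8
  11: logged in map_offsets at line 12
  12-18: logged in map_offsets at line 17
  19: logged in map_offsets at line 18
  20: logged in main at line 44
  21: logged in gauge_drift at line 27
A correct fix: line 29: replace `>` with `<=`.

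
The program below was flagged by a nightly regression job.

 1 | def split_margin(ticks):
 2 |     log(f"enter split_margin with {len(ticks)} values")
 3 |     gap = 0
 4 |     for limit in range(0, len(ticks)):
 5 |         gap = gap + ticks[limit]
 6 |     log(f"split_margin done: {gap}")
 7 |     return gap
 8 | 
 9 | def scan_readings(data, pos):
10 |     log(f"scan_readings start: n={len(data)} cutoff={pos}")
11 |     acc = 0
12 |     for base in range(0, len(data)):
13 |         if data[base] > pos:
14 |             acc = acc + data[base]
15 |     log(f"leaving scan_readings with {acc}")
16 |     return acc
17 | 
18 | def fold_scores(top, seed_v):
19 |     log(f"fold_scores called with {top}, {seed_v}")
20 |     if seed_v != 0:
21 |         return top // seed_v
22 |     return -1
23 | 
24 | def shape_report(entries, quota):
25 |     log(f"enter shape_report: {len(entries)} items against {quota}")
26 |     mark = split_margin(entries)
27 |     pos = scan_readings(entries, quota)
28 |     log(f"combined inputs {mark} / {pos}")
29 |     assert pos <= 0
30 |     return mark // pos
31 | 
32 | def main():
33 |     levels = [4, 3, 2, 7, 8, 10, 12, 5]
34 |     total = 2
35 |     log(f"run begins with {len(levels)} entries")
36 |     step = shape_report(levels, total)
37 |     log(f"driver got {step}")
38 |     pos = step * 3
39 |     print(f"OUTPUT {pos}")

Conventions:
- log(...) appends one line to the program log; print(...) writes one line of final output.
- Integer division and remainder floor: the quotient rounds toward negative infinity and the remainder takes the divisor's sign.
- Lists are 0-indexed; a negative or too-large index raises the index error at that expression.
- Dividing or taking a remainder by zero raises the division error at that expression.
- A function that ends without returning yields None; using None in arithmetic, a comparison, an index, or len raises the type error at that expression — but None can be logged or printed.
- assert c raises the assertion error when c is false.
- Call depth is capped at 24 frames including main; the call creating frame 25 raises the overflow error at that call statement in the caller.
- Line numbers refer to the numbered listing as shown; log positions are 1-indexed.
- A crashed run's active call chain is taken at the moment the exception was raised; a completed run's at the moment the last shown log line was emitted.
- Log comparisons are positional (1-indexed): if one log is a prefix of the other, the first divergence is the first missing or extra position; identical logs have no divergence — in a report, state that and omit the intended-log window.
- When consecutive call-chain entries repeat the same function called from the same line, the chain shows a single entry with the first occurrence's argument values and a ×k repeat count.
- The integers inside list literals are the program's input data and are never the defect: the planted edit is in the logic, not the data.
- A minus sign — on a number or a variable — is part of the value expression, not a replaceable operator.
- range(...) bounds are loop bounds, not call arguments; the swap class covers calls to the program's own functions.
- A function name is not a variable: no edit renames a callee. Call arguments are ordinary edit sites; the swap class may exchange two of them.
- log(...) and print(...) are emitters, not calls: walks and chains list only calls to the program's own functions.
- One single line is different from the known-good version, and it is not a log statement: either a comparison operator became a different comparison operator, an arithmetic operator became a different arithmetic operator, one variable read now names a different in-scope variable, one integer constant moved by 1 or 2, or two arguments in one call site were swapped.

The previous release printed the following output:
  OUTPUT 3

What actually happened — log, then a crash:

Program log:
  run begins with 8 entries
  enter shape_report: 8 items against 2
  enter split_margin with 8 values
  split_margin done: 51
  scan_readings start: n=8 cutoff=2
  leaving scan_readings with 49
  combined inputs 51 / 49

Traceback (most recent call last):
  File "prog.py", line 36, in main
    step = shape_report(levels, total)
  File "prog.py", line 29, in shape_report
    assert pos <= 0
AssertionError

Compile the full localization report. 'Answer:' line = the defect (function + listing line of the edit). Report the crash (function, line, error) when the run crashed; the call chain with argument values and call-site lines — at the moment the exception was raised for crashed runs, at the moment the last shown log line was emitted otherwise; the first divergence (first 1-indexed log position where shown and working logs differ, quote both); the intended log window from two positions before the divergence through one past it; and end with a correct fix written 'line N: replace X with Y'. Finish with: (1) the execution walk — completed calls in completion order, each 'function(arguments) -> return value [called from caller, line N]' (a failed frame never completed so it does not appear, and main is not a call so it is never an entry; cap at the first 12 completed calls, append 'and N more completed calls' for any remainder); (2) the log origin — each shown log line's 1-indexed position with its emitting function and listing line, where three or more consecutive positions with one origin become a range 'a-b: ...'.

Answer: the defect is in shape_report at line 29.
The tell: After 7 matching log lines the faulty run goes silent, while the working version continues with 'driver got 1'.
Crash: shape_report, line 29, AssertionError.
Call chain: main -> shape_report([4, 3, 2, 7, 8, 10, 12, 5], 2) (called at line 36).
First divergence: position 8; the shown log stops at 7 lines while the working version next logs 'driver got 1'.
Intended log window:
  6: leaving scan_readings with 49
  7: combined inputs 51 / 49
  8: driver got 1
Execution walk:
  split_margin([4, 3, 2, 7, 8, 10, 12, 5]) -> 51  [called from shape_report, line 26]
  scan_readings([4, 3, 2, 7, 8, 10, 12, 5], 2) -> 49  [called from shape_report, line 27]
Log line origins:
  1: from main, line 35
  2: from shape_report, line 25
  3: from split_margin, line 2
  4: from split_margin, line 6
  5: from scan_readings, line 10
  6: from scan_readings, line 15
  7: from shape_report, line 28
A correct fix: line 29: replace `<=` with `>`.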